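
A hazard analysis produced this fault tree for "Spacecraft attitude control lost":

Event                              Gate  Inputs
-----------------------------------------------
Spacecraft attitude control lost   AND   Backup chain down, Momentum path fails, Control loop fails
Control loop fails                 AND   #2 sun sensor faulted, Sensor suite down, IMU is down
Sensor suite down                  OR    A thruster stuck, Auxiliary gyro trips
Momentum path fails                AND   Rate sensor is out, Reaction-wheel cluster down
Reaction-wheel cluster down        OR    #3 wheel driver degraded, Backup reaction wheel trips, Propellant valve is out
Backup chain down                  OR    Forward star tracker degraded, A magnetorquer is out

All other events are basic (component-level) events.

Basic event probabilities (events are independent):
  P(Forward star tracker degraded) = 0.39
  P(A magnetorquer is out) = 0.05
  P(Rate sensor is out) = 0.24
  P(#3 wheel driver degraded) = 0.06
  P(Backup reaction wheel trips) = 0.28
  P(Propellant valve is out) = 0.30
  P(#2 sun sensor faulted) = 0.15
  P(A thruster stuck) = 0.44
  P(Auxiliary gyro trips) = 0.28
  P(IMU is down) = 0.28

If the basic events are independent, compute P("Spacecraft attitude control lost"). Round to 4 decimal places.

0.0013

P(Backup chain down) [OR] = 1 − (1−0.39) × (1−0.05) = 0.420500
P(Reaction-wheel cluster down) [OR] = 1 − (1−0.06) × (1−0.28) × (1−0.30) = 0.526240
P(Momentum path fails) [AND] = 0.24 × 0.526240 = 0.126298
P(Sensor suite down) [OR] = 1 − (1−0.44) × (1−0.28) = 0.596800
P(Control loop fails) [AND] = 0.15 × 0.596800 × 0.28 = 0.025066
P(Spacecraft attitude control lost) [AND] = 0.420500 × 0.126298 × 0.025066 = 0.001331
Rounded to 4 decimal places: P(Spacecraft attitude control lost) ≈ 0.0013.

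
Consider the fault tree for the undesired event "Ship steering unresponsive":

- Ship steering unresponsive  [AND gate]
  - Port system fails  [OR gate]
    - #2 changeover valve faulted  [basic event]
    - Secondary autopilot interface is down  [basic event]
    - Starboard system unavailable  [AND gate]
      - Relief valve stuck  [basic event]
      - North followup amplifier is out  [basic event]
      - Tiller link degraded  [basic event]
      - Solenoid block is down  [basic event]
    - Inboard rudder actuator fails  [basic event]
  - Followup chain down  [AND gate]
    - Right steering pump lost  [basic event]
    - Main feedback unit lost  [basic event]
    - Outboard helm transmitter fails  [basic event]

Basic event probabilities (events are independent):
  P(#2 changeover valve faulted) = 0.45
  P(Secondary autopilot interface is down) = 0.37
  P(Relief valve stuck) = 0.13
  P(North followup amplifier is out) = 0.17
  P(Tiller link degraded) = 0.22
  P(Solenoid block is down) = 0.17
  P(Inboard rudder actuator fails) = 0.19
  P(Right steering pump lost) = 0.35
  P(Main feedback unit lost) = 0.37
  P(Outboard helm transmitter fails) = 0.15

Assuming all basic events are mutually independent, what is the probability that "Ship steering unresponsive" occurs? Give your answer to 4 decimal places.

P(Starboard system unavailable) [AND] = 0.13 × 0.17 × 0.22 × 0.17 = 0.000827
P(Port system fails) [OR] = 1 − (1−0.45) × (1−0.37) × (1−0.000827) × (1−0.19) = 0.719567
P(Followup chain down) [AND] = 0.35 × 0.37 × 0.15 = 0.019425
P(Ship steering unresponsive) [AND] = 0.719567 × 0.019425 = 0.013978
Rounded to 4 decimal places: P(Ship steering unresponsive) ≈ 0.0140.

0.0140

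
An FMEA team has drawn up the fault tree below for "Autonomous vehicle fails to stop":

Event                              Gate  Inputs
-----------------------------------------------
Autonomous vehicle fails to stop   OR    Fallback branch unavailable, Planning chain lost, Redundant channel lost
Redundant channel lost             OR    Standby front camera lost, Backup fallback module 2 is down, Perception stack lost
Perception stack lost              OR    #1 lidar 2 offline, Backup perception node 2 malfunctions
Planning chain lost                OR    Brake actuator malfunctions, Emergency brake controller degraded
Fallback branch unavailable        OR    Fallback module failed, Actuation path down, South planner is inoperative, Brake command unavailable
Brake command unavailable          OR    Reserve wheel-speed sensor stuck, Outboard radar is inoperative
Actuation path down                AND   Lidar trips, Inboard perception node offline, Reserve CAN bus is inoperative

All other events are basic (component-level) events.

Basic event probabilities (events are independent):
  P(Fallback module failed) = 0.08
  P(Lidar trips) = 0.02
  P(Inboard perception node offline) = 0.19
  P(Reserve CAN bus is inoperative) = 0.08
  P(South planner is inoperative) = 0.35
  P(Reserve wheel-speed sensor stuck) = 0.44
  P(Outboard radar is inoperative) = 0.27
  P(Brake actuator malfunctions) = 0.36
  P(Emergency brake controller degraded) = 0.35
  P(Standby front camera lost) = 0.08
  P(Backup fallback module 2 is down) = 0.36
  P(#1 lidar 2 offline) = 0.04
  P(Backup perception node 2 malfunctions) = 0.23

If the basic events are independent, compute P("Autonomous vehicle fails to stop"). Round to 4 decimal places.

0.9558

P(Actuation path down) [AND] = 0.02 × 0.19 × 0.08 = 0.000304
P(Brake command unavailable) [OR] = 1 − (1−0.44) × (1−0.27) = 0.591200
P(Fallback branch unavailable) [OR] = 1 − (1−0.08) × (1−0.000304) × (1−0.35) × (1−0.591200) = 0.755612
P(Planning chain lost) [OR] = 1 − (1−0.36) × (1−0.35) = 0.584000
P(Perception stack lost) [OR] = 1 − (1−0.04) × (1−0.23) = 0.260800
P(Redundant channel lost) [OR] = 1 − (1−0.08) × (1−0.36) × (1−0.260800) = 0.564759
P(Autonomous vehicle fails to stop) [OR] = 1 − (1−0.755612) × (1−0.584000) × (1−0.564759) = 0.955751
Rounded to 4 decimal places: P(Autonomous vehicle fails to stop) ≈ 0.9558.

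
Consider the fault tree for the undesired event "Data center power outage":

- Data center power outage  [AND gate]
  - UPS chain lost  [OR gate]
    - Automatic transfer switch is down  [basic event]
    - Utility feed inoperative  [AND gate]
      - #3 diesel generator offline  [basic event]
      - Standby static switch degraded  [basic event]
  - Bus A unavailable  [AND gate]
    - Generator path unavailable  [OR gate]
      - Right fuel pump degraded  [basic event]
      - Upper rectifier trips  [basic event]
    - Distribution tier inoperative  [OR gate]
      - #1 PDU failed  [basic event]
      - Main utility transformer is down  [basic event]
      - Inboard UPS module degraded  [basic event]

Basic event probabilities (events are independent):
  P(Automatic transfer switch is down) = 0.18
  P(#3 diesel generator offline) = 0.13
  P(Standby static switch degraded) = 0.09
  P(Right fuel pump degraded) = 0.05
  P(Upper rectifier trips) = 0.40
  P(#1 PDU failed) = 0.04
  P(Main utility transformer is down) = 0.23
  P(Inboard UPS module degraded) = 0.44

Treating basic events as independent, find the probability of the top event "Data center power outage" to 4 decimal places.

0.0478

P(Utility feed inoperative) [AND] = 0.13 × 0.09 = 0.011700
P(UPS chain lost) [OR] = 1 − (1−0.18) × (1−0.011700) = 0.189594
P(Generator path unavailable) [OR] = 1 − (1−0.05) × (1−0.40) = 0.430000
P(Distribution tier inoperative) [OR] = 1 − (1−0.04) × (1−0.23) × (1−0.44) = 0.586048
P(Bus A unavailable) [AND] = 0.430000 × 0.586048 = 0.252001
P(Data center power outage) [AND] = 0.189594 × 0.252001 = 0.047778
Rounded to 4 decimal places: P(Data center power outage) ≈ 0.0478.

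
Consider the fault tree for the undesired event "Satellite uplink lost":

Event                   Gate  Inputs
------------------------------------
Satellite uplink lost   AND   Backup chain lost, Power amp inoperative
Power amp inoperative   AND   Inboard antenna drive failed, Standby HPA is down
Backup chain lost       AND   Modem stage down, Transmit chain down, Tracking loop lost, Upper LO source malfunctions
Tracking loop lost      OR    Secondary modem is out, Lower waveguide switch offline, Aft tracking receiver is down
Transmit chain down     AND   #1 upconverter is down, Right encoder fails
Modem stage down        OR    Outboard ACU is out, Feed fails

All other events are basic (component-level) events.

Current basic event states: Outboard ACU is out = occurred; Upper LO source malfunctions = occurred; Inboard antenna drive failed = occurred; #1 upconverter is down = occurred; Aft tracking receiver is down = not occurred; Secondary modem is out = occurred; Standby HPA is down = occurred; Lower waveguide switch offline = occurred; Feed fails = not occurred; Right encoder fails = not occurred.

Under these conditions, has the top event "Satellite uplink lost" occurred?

Modem stage down [OR]: Outboard ACU is out=occurs, Feed fails=not → at least one input occurs → occurs.
Transmit chain down [AND]: #1 upconverter is down=occurs, Right encoder fails=not → not all inputs occur → does not occur.
Tracking loop lost [OR]: Secondary modem is out=occurs, Lower waveguide switch offline=occurs, Aft tracking receiver is down=not → at least one input occurs → occurs.
Backup chain lost [AND]: Modem stage down=occurs, Transmit chain down=not, Tracking loop lost=occurs, Upper LO source malfunctions=occurs → not all inputs occur → does not occur.
Power amp inoperative [AND]: Inboard antenna drive failed=occurs, Standby HPA is down=occurs → all inputs occur → occurs.
Satellite uplink lost [AND]: Backup chain lost=not, Power amp inoperative=occurs → not all inputs occur → does not occur.

No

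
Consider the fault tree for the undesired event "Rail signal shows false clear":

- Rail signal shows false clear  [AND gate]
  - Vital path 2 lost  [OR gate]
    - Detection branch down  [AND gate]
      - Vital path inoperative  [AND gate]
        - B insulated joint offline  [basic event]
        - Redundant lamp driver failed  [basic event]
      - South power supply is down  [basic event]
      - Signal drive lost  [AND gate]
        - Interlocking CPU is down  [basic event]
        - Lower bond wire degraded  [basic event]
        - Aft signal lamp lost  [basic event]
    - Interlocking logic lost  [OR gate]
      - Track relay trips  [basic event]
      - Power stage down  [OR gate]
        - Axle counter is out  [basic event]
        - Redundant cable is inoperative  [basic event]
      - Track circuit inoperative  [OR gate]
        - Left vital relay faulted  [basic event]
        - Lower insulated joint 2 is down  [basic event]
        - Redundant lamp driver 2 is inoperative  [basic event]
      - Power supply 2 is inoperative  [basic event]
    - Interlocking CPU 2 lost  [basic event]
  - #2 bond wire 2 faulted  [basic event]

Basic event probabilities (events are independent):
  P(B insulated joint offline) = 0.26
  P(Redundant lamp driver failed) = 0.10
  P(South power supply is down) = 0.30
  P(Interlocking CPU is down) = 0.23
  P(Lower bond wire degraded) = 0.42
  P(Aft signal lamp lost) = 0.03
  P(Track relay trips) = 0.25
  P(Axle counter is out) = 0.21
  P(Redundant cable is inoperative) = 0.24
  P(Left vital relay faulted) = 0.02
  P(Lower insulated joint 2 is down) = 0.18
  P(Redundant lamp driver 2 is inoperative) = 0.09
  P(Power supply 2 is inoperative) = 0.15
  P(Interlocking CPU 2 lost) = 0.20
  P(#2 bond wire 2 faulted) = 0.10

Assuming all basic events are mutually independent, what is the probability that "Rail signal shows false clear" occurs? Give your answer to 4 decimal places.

0.0776

P(Vital path inoperative) [AND] = 0.26 × 0.10 = 0.026000
P(Signal drive lost) [AND] = 0.23 × 0.42 × 0.03 = 0.002898
P(Detection branch down) [AND] = 0.026000 × 0.30 × 0.002898 = 0.000023
P(Power stage down) [OR] = 1 − (1−0.21) × (1−0.24) = 0.399600
P(Track circuit inoperative) [OR] = 1 − (1−0.02) × (1−0.18) × (1−0.09) = 0.268724
P(Interlocking logic lost) [OR] = 1 − (1−0.25) × (1−0.399600) × (1−0.268724) × (1−0.15) = 0.720100
P(Vital path 2 lost) [OR] = 1 − (1−0.000023) × (1−0.720100) × (1−0.20) = 0.776085
P(Rail signal shows false clear) [AND] = 0.776085 × 0.10 = 0.077609
Rounded to 4 decimal places: P(Rail signal shows false clear) ≈ 0.0776.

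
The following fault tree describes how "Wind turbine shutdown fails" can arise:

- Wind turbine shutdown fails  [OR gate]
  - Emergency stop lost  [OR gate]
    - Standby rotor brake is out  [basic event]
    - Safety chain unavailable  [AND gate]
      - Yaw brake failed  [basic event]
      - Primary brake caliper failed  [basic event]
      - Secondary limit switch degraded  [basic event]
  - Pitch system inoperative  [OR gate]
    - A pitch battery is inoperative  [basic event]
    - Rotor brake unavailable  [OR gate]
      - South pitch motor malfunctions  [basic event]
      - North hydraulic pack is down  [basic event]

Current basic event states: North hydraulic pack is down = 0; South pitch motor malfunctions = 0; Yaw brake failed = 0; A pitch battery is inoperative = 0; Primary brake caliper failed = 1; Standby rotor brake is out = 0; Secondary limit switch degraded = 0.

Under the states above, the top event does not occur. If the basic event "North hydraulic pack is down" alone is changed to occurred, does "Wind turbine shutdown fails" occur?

Counterfactual: set "North hydraulic pack is down" to occurred.
Safety chain unavailable [AND]: Yaw brake failed=not, Primary brake caliper failed=occurs, Secondary limit switch degraded=not → not all inputs occur → does not occur.
Emergency stop lost [OR]: Standby rotor brake is out=not, Safety chain unavailable=not → no input occurs → does not occur.
Rotor brake unavailable [OR]: South pitch motor malfunctions=not, North hydraulic pack is down=occurs → at least one input occurs → occurs.
Pitch system inoperative [OR]: A pitch battery is inoperative=not, Rotor brake unavailable=occurs → at least one input occurs → occurs.
Wind turbine shutdown fails [OR]: Emergency stop lost=not, Pitch system inoperative=occurs → at least one input occurs → occurs.

Yes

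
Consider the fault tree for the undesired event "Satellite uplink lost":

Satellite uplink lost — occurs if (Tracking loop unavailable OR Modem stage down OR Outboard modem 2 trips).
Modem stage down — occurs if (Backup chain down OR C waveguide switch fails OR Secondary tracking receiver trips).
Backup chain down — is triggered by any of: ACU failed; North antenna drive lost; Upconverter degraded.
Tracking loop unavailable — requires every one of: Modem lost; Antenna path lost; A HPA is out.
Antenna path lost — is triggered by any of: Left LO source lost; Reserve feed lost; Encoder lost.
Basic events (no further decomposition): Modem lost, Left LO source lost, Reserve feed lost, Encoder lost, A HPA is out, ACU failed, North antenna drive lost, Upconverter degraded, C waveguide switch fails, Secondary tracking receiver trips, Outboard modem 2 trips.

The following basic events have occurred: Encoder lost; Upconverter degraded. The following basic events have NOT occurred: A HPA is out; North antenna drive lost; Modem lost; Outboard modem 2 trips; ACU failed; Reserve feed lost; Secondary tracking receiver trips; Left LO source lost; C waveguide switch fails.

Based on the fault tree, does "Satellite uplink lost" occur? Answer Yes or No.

Antenna path lost [OR]: Left LO source lost=not, Reserve feed lost=not, Encoder lost=occurs → at least one input occurs → occurs.
Tracking loop unavailable [AND]: Modem lost=not, Antenna path lost=occurs, A HPA is out=not → not all inputs occur → does not occur.
Backup chain down [OR]: ACU failed=not, North antenna drive lost=not, Upconverter degraded=occurs → at least one input occurs → occurs.
Modem stage down [OR]: Backup chain down=occurs, C waveguide switch fails=not, Secondary tracking receiver trips=not → at least one input occurs → occurs.
Satellite uplink lost [OR]: Tracking loop unavailable=not, Modem stage down=occurs, Outboard modem 2 trips=not → at least one input occurs → occurs.

Yes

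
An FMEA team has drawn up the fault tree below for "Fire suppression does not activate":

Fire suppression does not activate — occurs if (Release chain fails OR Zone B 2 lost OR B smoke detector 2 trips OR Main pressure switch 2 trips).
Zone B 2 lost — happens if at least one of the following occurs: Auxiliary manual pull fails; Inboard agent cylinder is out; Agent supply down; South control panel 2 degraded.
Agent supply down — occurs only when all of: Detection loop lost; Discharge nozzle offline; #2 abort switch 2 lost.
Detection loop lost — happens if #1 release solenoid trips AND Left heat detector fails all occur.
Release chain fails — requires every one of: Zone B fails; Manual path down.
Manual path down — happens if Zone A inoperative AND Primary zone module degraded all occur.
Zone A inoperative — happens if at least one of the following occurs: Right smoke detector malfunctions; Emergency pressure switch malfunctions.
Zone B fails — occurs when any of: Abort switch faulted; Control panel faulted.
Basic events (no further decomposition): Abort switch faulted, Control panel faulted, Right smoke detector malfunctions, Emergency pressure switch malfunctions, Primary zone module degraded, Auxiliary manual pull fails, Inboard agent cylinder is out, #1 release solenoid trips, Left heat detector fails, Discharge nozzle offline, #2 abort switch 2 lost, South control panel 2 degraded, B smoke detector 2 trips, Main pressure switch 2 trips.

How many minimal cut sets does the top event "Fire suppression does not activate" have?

10

Zone B fails [OR]: union of children's cut sets → 2 cut set(s).
Zone A inoperative [OR]: union of children's cut sets → 2 cut set(s).
Manual path down [AND]: one cut set from each child combined → 2 × 1 = 2 cut set(s).
Release chain fails [AND]: one cut set from each child combined → 2 × 2 = 4 cut set(s).
Detection loop lost [AND]: one cut set from each child combined → 1 × 1 = 1 cut set(s).
Agent supply down [AND]: one cut set from each child combined → 1 × 1 × 1 = 1 cut set(s).
Zone B 2 lost [OR]: union of children's cut sets → 4 cut set(s).
Fire suppression does not activate [OR]: union of children's cut sets → 10 cut set(s).
Minimal cut sets: {Abort switch faulted, Primary zone module degraded, Right smoke detector malfunctions}; {Abort switch faulted, Emergency pressure switch malfunctions, Primary zone module degraded}; {Control panel faulted, Primary zone module degraded, Right smoke detector malfunctions}; {Control panel faulted, Emergency pressure switch malfunctions, Primary zone module degraded}; {Auxiliary manual pull fails}; {Inboard agent cylinder is out}; {#1 release solenoid trips, #2 abort switch 2 lost, Discharge nozzle offline, Left heat detector fails}; {South control panel 2 degraded}; {B smoke detector 2 trips}; {Main pressure switch 2 trips}.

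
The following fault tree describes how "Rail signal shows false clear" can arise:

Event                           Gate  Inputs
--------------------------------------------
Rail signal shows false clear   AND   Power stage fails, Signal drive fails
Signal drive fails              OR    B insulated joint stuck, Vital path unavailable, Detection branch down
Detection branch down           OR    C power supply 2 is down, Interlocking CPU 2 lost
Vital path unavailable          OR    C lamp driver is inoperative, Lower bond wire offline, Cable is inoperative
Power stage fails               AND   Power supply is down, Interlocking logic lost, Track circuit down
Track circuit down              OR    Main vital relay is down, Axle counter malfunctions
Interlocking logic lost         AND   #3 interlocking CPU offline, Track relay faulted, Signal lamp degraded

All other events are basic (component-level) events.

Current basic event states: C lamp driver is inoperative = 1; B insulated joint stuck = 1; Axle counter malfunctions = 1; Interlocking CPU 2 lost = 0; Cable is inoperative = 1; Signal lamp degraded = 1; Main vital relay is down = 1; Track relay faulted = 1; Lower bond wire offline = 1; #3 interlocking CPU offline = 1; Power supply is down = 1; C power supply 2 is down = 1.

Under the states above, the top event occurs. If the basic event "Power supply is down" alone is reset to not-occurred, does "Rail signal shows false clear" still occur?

Counterfactual: set "Power supply is down" to not occurred.
Interlocking logic lost [AND]: #3 interlocking CPU offline=occurs, Track relay faulted=occurs, Signal lamp degraded=occurs → all inputs occur → occurs.
Track circuit down [OR]: Main vital relay is down=occurs, Axle counter malfunctions=occurs → at least one input occurs → occurs.
Power stage fails [AND]: Power supply is down=not, Interlocking logic lost=occurs, Track circuit down=occurs → not all inputs occur → does not occur.
Vital path unavailable [OR]: C lamp driver is inoperative=occurs, Lower bond wire offline=occurs, Cable is inoperative=occurs → at least one input occurs → occurs.
Detection branch down [OR]: C power supply 2 is down=occurs, Interlocking CPU 2 lost=not → at least one input occurs → occurs.
Signal drive fails [OR]: B insulated joint stuck=occurs, Vital path unavailable=occurs, Detection branch down=occurs → at least one input occurs → occurs.
Rail signal shows false clear [AND]: Power stage fails=not, Signal drive fails=occurs → not all inputs occur → does not occur.

No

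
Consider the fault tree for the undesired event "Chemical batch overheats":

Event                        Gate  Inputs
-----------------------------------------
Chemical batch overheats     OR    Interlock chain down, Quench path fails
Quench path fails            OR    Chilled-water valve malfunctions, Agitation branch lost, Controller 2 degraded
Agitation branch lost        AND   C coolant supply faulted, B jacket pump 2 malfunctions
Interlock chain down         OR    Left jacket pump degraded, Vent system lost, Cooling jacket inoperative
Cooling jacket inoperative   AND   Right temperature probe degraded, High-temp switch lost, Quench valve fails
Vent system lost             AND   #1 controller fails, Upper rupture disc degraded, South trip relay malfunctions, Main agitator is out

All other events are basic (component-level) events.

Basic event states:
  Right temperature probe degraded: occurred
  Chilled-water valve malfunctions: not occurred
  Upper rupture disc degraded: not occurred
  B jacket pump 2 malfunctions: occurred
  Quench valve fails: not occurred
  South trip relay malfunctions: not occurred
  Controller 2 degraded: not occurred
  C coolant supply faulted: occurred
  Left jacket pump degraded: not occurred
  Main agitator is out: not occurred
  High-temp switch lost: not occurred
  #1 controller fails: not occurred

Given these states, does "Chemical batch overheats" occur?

Vent system lost [AND]: #1 controller fails=not, Upper rupture disc degraded=not, South trip relay malfunctions=not, Main agitator is out=not → not all inputs occur → does not occur.
Cooling jacket inoperative [AND]: Right temperature probe degraded=occurs, High-temp switch lost=not, Quench valve fails=not → not all inputs occur → does not occur.
Interlock chain down [OR]: Left jacket pump degraded=not, Vent system lost=not, Cooling jacket inoperative=not → no input occurs → does not occur.
Agitation branch lost [AND]: C coolant supply faulted=occurs, B jacket pump 2 malfunctions=occurs → all inputs occur → occurs.
Quench path fails [OR]: Chilled-water valve malfunctions=not, Agitation branch lost=occurs, Controller 2 degraded=not → at least one input occurs → occurs.
Chemical batch overheats [OR]: Interlock chain down=not, Quench path fails=occurs → at least one input occurs → occurs.

Yes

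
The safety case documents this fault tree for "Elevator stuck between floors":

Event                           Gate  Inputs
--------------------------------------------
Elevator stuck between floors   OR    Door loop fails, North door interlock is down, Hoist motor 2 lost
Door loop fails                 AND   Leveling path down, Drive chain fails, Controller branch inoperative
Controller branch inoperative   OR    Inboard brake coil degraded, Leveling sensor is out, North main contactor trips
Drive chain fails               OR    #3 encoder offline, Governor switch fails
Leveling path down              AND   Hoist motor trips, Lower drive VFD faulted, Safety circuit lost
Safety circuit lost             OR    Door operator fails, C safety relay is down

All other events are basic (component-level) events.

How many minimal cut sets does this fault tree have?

14

Safety circuit lost [OR]: union of children's cut sets → 2 cut set(s).
Leveling path down [AND]: one cut set from each child combined → 1 × 1 × 2 = 2 cut set(s).
Drive chain fails [OR]: union of children's cut sets → 2 cut set(s).
Controller branch inoperative [OR]: union of children's cut sets → 3 cut set(s).
Door loop fails [AND]: one cut set from each child combined → 2 × 2 × 3 = 12 cut set(s).
Elevator stuck between floors [OR]: union of children's cut sets → 14 cut set(s).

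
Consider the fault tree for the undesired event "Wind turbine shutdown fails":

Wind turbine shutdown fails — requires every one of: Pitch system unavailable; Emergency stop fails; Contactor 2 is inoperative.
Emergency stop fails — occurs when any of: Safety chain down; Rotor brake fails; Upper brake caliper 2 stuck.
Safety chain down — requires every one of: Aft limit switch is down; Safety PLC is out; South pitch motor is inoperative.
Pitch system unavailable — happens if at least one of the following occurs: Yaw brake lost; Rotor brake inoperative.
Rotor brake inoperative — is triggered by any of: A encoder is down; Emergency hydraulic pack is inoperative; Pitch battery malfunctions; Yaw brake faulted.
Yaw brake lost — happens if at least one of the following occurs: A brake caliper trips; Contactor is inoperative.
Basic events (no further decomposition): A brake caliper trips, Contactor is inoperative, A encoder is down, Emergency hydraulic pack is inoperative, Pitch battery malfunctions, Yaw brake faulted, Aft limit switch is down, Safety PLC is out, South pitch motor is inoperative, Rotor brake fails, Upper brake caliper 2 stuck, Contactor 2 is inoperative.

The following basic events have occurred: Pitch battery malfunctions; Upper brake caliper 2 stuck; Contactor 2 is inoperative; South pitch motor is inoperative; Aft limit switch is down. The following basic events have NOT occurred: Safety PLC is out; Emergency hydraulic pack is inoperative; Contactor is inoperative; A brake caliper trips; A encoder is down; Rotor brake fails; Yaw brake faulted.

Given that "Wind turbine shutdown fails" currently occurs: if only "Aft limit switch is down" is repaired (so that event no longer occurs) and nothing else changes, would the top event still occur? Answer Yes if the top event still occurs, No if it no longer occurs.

Counterfactual: set "Aft limit switch is down" to not occurred.
Yaw brake lost [OR]: A brake caliper trips=not, Contactor is inoperative=not → no input occurs → does not occur.
Rotor brake inoperative [OR]: A encoder is down=not, Emergency hydraulic pack is inoperative=not, Pitch battery malfunctions=occurs, Yaw brake faulted=not → at least one input occurs → occurs.
Pitch system unavailable [OR]: Yaw brake lost=not, Rotor brake inoperative=occurs → at least one input occurs → occurs.
Safety chain down [AND]: Aft limit switch is down=not, Safety PLC is out=not, South pitch motor is inoperative=occurs → not all inputs occur → does not occur.
Emergency stop fails [OR]: Safety chain down=not, Rotor brake fails=not, Upper brake caliper 2 stuck=occurs → at least one input occurs → occurs.
Wind turbine shutdown fails [AND]: Pitch system unavailable=occurs, Emergency stop fails=occurs, Contactor 2 is inoperative=occurs → all inputs occur → occurs.

Yes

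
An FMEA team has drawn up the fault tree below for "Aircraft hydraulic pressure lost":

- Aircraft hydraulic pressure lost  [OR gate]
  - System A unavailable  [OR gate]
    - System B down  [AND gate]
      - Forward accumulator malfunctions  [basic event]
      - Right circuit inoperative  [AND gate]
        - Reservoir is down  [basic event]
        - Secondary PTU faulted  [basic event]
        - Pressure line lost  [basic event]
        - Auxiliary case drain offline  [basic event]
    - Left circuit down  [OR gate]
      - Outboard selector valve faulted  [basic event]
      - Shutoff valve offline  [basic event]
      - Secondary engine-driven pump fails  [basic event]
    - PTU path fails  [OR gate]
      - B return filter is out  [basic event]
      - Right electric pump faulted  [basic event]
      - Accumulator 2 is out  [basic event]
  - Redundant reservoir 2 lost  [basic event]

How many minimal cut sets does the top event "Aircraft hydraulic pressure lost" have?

Right circuit inoperative [AND]: one cut set from each child combined → 1 × 1 × 1 × 1 = 1 cut set(s).
System B down [AND]: one cut set from each child combined → 1 × 1 = 1 cut set(s).
Left circuit down [OR]: union of children's cut sets → 3 cut set(s).
PTU path fails [OR]: union of children's cut sets → 3 cut set(s).
System A unavailable [OR]: union of children's cut sets → 7 cut set(s).
Aircraft hydraulic pressure lost [OR]: union of children's cut sets → 8 cut set(s).
Minimal cut sets: {Auxiliary case drain offline, Forward accumulator malfunctions, Pressure line lost, Reservoir is down, Secondary PTU faulted}; {Outboard selector valve faulted}; {Shutoff valve offline}; {Secondary engine-driven pump fails}; {B return filter is out}; {Right electric pump faulted}; {Accumulator 2 is out}; {Redundant reservoir 2 lost}.

8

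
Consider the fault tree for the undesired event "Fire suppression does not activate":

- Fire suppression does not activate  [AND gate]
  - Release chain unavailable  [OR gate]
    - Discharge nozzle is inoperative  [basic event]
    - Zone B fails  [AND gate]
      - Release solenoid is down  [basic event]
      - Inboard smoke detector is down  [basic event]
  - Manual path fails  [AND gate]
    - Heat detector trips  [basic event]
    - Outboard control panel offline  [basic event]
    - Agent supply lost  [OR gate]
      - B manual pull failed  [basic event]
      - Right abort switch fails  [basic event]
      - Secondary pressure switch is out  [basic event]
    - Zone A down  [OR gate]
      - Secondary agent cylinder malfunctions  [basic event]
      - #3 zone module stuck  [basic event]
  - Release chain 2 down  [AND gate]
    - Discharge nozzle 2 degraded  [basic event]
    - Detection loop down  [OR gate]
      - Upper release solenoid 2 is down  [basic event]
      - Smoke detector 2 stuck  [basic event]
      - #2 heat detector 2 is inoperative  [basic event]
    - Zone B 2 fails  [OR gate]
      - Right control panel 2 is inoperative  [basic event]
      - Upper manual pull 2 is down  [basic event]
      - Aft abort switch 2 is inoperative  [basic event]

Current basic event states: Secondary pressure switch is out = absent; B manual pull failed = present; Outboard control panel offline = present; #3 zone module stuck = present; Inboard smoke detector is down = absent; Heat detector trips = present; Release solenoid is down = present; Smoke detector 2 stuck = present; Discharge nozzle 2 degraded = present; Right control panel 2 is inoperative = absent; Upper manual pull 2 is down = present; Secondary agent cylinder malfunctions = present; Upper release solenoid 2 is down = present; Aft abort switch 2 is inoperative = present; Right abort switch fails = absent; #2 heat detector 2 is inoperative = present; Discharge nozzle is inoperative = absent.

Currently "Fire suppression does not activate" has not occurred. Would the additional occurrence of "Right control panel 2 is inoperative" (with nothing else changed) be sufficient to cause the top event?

No

Counterfactual: set "Right control panel 2 is inoperative" to occurred.
Zone B fails [AND]: Release solenoid is down=occurs, Inboard smoke detector is down=not → not all inputs occur → does not occur.
Release chain unavailable [OR]: Discharge nozzle is inoperative=not, Zone B fails=not → no input occurs → does not occur.
Agent supply lost [OR]: B manual pull failed=occurs, Right abort switch fails=not, Secondary pressure switch is out=not → at least one input occurs → occurs.
Zone A down [OR]: Secondary agent cylinder malfunctions=occurs, #3 zone module stuck=occurs → at least one input occurs → occurs.
Manual path fails [AND]: Heat detector trips=occurs, Outboard control panel offline=occurs, Agent supply lost=occurs, Zone A down=occurs → all inputs occur → occurs.
Detection loop down [OR]: Upper release solenoid 2 is down=occurs, Smoke detector 2 stuck=occurs, #2 heat detector 2 is inoperative=occurs → at least one input occurs → occurs.
Zone B 2 fails [OR]: Right control panel 2 is inoperative=occurs, Upper manual pull 2 is down=occurs, Aft abort switch 2 is inoperative=occurs → at least one input occurs → occurs.
Release chain 2 down [AND]: Discharge nozzle 2 degraded=occurs, Detection loop down=occurs, Zone B 2 fails=occurs → all inputs occur → occurs.
Fire suppression does not activate [AND]: Release chain unavailable=not, Manual path fails=occurs, Release chain 2 down=occurs → not all inputs occur → does not occur.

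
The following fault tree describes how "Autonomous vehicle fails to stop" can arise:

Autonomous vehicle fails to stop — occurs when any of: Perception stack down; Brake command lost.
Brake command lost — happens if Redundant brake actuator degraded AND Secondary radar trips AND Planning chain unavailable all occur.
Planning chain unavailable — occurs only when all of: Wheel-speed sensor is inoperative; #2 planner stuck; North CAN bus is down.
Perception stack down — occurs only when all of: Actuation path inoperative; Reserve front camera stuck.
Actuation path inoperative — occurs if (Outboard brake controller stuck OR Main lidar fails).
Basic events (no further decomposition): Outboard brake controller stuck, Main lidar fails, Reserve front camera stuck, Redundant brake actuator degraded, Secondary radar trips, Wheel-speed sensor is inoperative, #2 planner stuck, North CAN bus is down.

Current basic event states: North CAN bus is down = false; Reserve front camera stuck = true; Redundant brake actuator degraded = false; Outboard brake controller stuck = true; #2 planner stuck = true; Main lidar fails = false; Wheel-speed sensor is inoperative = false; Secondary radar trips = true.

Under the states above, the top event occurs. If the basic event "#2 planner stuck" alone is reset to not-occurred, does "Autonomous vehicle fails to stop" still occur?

Yes

Counterfactual: set "#2 planner stuck" to not occurred.
Actuation path inoperative [OR]: Outboard brake controller stuck=occurs, Main lidar fails=not → at least one input occurs → occurs.
Perception stack down [AND]: Actuation path inoperative=occurs, Reserve front camera stuck=occurs → all inputs occur → occurs.
Planning chain unavailable [AND]: Wheel-speed sensor is inoperative=not, #2 planner stuck=not, North CAN bus is down=not → not all inputs occur → does not occur.
Brake command lost [AND]: Redundant brake actuator degraded=not, Secondary radar trips=occurs, Planning chain unavailable=not → not all inputs occur → does not occur.
Autonomous vehicle fails to stop [OR]: Perception stack down=occurs, Brake command lost=not → at least one input occurs → occurs.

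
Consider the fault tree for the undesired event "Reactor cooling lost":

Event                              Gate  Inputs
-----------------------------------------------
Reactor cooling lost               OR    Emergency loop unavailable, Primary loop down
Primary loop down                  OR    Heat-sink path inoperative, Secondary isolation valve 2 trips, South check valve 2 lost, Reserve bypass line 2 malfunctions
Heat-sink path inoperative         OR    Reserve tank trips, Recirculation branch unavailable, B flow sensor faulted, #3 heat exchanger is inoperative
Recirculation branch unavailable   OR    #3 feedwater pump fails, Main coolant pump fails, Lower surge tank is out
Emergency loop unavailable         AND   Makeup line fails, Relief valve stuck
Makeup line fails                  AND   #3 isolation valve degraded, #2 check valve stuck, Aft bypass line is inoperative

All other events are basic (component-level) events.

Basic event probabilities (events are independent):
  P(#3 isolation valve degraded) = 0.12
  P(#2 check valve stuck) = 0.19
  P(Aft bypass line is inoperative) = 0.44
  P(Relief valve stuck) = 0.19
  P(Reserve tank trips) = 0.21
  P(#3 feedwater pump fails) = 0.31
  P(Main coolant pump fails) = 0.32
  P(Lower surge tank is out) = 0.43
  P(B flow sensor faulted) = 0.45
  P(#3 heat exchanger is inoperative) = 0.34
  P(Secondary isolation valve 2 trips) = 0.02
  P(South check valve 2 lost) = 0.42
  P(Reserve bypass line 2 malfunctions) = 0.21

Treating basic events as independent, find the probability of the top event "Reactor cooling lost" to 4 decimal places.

P(Makeup line fails) [AND] = 0.12 × 0.19 × 0.44 = 0.010032
P(Emergency loop unavailable) [AND] = 0.010032 × 0.19 = 0.001906
P(Recirculation branch unavailable) [OR] = 1 − (1−0.31) × (1−0.32) × (1−0.43) = 0.732556
P(Heat-sink path inoperative) [OR] = 1 − (1−0.21) × (1−0.732556) × (1−0.45) × (1−0.34) = 0.923305
P(Primary loop down) [OR] = 1 − (1−0.923305) × (1−0.02) × (1−0.42) × (1−0.21) = 0.965561
P(Reactor cooling lost) [OR] = 1 − (1−0.001906) × (1−0.965561) = 0.965627
Rounded to 4 decimal places: P(Reactor cooling lost) ≈ 0.9656.

0.9656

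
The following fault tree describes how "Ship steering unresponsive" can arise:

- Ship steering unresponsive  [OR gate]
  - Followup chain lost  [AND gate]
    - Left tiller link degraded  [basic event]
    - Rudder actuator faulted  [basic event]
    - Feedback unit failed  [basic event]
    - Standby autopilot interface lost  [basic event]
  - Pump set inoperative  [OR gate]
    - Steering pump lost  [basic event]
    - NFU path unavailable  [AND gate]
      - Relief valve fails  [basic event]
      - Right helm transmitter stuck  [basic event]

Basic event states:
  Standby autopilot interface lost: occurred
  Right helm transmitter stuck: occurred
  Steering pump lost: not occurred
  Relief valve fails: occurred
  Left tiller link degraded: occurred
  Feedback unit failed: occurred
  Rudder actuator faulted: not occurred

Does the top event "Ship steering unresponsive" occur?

Followup chain lost [AND]: Left tiller link degraded=occurs, Rudder actuator faulted=not, Feedback unit failed=occurs, Standby autopilot interface lost=occurs → not all inputs occur → does not occur.
NFU path unavailable [AND]: Relief valve fails=occurs, Right helm transmitter stuck=occurs → all inputs occur → occurs.
Pump set inoperative [OR]: Steering pump lost=not, NFU path unavailable=occurs → at least one input occurs → occurs.
Ship steering unresponsive [OR]: Followup chain lost=not, Pump set inoperative=occurs → at least one input occurs → occurs.

Yes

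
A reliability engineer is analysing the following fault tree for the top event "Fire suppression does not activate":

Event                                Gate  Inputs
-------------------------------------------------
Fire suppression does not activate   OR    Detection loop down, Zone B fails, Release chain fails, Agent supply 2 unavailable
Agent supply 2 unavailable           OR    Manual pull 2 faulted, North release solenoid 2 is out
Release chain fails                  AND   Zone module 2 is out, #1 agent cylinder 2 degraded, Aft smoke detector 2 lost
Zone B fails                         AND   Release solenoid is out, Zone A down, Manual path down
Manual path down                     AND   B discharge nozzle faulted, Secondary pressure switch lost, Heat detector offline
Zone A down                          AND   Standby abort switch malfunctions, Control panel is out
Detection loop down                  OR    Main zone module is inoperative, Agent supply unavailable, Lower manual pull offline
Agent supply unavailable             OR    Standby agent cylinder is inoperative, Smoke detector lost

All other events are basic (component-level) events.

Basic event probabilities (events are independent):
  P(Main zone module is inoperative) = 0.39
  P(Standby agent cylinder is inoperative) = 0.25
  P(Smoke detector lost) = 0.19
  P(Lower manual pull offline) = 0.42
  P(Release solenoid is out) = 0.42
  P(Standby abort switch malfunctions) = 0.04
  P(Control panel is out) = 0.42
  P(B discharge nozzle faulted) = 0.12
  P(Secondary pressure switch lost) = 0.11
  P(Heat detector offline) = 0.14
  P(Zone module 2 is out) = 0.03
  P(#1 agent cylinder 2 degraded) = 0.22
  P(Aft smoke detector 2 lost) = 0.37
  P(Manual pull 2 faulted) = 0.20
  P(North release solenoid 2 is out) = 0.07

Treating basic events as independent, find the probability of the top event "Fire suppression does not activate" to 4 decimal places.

0.8405

P(Agent supply unavailable) [OR] = 1 − (1−0.25) × (1−0.19) = 0.392500
P(Detection loop down) [OR] = 1 − (1−0.39) × (1−0.392500) × (1−0.42) = 0.785067
P(Zone A down) [AND] = 0.04 × 0.42 = 0.016800
P(Manual path down) [AND] = 0.12 × 0.11 × 0.14 = 0.001848
P(Zone B fails) [AND] = 0.42 × 0.016800 × 0.001848 = 0.000013
P(Release chain fails) [AND] = 0.03 × 0.22 × 0.37 = 0.002442
P(Agent supply 2 unavailable) [OR] = 1 − (1−0.20) × (1−0.07) = 0.256000
P(Fire suppression does not activate) [OR] = 1 − (1−0.785067) × (1−0.000013) × (1−0.002442) × (1−0.256000) = 0.840482
Rounded to 4 decimal places: P(Fire suppression does not activate) ≈ 0.8405.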